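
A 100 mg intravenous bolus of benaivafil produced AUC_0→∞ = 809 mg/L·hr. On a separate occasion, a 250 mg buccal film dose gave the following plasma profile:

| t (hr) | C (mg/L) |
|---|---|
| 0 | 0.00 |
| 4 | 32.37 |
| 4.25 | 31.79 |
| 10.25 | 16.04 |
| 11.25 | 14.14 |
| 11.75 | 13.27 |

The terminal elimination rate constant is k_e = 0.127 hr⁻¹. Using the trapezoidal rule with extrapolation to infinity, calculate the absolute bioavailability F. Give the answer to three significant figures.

F = 0.169

Trapezoidal AUC_0→11.75 (buccal film):
  [0→4]: (0.00+32.37)/2 × 4 = 64.74
  [4→4.25]: (32.37+31.79)/2 × 0.25 = 8.02
  [4.25→10.25]: (31.79+16.04)/2 × 6 = 143.49
  [10.25→11.25]: (16.04+14.14)/2 × 1 = 15.09
  [11.25→11.75]: (14.14+13.27)/2 × 0.5 = 6.8525
  Sum = 238.1925 mg/L·hr
Tail: C_last/k_e = 13.27/0.127 = 104.488
AUC_0→∞ (buccal film) = 238.1925 + 104.488 = 342.6805 mg/L·hr
F = (AUC_ev/D_ev)/(AUC_iv/D_iv) = (342.6805/250)/(809/100) = 1.370722/8.09 = 0.1694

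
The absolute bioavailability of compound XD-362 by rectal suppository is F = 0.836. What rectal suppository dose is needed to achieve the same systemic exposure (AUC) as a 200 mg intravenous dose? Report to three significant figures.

D_rectal = 239 mg

For equal systemic exposure: F × D_ev = D_iv
D_ev = D_iv / F = 200 / 0.836 = 239.234 mg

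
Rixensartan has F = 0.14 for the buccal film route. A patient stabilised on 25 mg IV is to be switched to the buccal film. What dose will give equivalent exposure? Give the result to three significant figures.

D_buccal = 179 mg

For equal systemic exposure: F × D_ev = D_iv
D_ev = D_iv / F = 25 / 0.14 = 178.571 mg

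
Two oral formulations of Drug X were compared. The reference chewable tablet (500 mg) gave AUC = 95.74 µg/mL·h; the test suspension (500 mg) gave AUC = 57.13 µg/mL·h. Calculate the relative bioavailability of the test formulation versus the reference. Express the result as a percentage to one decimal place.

F_rel = 59.7%

F_rel = (AUC_test/D_test) / (AUC_ref/D_ref)
      = (57.13/500) / (95.74/500)
      = 0.11426 / 0.19148 = 0.5967 = 59.67%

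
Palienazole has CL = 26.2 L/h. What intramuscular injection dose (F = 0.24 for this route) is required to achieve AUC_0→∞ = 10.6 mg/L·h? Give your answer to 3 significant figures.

Dose = CL × AUC_0→∞ / F
     = 26.2 × 10.6 / 0.24 = 1157.17 mg

Dose = 1160 mg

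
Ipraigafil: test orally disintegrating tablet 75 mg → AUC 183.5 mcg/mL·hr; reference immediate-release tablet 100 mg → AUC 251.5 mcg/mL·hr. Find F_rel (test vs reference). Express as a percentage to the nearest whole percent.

F_rel = (AUC_test/D_test) / (AUC_ref/D_ref)
      = (183.5/75) / (251.5/100)
      = 2.44667 / 2.515 = 0.9728 = 97.28%

F_rel = 97%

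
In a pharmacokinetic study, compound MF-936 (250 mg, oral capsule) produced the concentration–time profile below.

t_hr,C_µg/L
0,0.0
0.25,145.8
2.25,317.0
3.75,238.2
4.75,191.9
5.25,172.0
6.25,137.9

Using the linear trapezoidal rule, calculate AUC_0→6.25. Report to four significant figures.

Trapezoidal AUC_0→6.25:
  [0→0.25]: (0.0+145.8)/2 × 0.25 = 18.225
  [0.25→2.25]: (145.8+317.0)/2 × 2 = 462.8
  [2.25→3.75]: (317.0+238.2)/2 × 1.5 = 416.4
  [3.75→4.75]: (238.2+191.9)/2 × 1 = 215.05
  [4.75→5.25]: (191.9+172.0)/2 × 0.5 = 90.975
  [5.25→6.25]: (172.0+137.9)/2 × 1 = 154.95
  Sum = 1358.4 µg/L·hr

AUC = 1358 µg/L·hr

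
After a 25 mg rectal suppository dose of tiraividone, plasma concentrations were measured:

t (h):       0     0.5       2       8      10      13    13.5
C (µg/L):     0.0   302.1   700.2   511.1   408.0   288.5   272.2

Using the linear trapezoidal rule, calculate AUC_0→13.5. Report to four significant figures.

Trapezoidal AUC_0→13.5:
  [0→0.5]: (0.0+302.1)/2 × 0.5 = 75.525
  [0.5→2]: (302.1+700.2)/2 × 1.5 = 751.725
  [2→8]: (700.2+511.1)/2 × 6 = 3633.9
  [8→10]: (511.1+408.0)/2 × 2 = 919.1
  [10→13]: (408.0+288.5)/2 × 3 = 1044.75
  [13→13.5]: (288.5+272.2)/2 × 0.5 = 140.175
  Sum = 6565.175 µg/L·h

AUC = 6565 µg/L·h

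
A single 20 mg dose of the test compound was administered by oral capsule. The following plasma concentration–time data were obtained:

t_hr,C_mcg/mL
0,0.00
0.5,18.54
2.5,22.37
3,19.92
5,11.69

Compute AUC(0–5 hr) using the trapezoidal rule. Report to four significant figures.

Trapezoidal AUC_0→5:
  [0→0.5]: (0.00+18.54)/2 × 0.5 = 4.635
  [0.5→2.5]: (18.54+22.37)/2 × 2 = 40.91
  [2.5→3]: (22.37+19.92)/2 × 0.5 = 10.5725
  [3→5]: (19.92+11.69)/2 × 2 = 31.61
  Sum = 87.7275 mcg/mL·hr

AUC = 87.73 mcg/mL·hr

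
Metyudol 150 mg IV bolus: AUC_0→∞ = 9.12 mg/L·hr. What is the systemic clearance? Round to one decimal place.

CL = Dose_iv / AUC_0→∞
   = 150 / 9.12 = 16.4474 L/hr

CL = 16.4 L/hr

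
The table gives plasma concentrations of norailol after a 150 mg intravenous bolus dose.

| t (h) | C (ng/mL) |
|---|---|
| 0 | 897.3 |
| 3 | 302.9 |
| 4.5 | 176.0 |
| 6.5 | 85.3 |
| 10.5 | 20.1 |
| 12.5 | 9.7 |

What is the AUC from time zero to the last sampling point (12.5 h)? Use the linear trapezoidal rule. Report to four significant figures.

Trapezoidal AUC_0→12.5:
  [0→3]: (897.3+302.9)/2 × 3 = 1800.3
  [3→4.5]: (302.9+176.0)/2 × 1.5 = 359.175
  [4.5→6.5]: (176.0+85.3)/2 × 2 = 261.3
  [6.5→10.5]: (85.3+20.1)/2 × 4 = 210.8
  [10.5→12.5]: (20.1+9.7)/2 × 2 = 29.8
  Sum = 2661.375 ng/mL·h

AUC = 2661 ng/mL·h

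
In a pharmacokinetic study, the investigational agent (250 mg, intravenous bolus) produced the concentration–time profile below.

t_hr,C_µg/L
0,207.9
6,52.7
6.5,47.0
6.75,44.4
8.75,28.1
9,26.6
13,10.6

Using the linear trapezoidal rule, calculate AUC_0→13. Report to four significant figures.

AUC = 971.9 µg/L·hr

Trapezoidal AUC_0→13:
  [0→6]: (207.9+52.7)/2 × 6 = 781.8
  [6→6.5]: (52.7+47.0)/2 × 0.5 = 24.925
  [6.5→6.75]: (47.0+44.4)/2 × 0.25 = 11.425
  [6.75→8.75]: (44.4+28.1)/2 × 2 = 72.5
  [8.75→9]: (28.1+26.6)/2 × 0.25 = 6.8375
  [9→13]: (26.6+10.6)/2 × 4 = 74.4
  Sum = 971.8875 µg/L·hr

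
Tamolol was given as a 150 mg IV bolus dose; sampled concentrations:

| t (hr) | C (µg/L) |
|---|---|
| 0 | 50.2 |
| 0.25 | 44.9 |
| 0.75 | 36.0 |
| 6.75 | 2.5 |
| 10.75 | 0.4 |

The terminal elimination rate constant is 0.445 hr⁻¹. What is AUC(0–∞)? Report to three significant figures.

Trapezoidal AUC_0→10.75:
  [0→0.25]: (50.2+44.9)/2 × 0.25 = 11.8875
  [0.25→0.75]: (44.9+36.0)/2 × 0.5 = 20.225
  [0.75→6.75]: (36.0+2.5)/2 × 6 = 115.5
  [6.75→10.75]: (2.5+0.4)/2 × 4 = 5.8
  Sum = 153.4125 µg/L·hr
Extrapolated tail: C_last / k_e = 0.4 / 0.445 = 0.899
AUC_0→∞ = 153.4125 + 0.899 = 154.3115 µg/L·hr

AUC = 154 µg/L·hr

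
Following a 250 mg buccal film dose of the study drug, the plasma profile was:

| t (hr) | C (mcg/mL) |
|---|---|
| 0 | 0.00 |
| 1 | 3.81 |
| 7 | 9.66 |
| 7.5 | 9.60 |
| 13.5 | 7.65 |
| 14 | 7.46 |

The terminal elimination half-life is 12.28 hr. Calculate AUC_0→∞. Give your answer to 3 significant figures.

Trapezoidal AUC_0→14:
  [0→1]: (0.00+3.81)/2 × 1 = 1.905
  [1→7]: (3.81+9.66)/2 × 6 = 40.41
  [7→7.5]: (9.66+9.60)/2 × 0.5 = 4.815
  [7.5→13.5]: (9.60+7.65)/2 × 6 = 51.75
  [13.5→14]: (7.65+7.46)/2 × 0.5 = 3.7775
  Sum = 102.6575 mcg/mL·hr
k_e = ln2 / t½ = 0.693147 / 12.28 = 0.0564 hr^-1
Extrapolated tail: C_last / k_e = 7.46 / 0.0564 = 132.270
AUC_0→∞ = 102.6575 + 132.270 = 234.9275 mcg/mL·hr

AUC = 235 mcg/mL·hr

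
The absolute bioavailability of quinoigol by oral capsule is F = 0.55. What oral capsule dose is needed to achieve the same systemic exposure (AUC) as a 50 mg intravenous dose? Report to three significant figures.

For equal systemic exposure: F × D_ev = D_iv
D_ev = D_iv / F = 50 / 0.55 = 90.9091 mg

D_oral = 90.9 mg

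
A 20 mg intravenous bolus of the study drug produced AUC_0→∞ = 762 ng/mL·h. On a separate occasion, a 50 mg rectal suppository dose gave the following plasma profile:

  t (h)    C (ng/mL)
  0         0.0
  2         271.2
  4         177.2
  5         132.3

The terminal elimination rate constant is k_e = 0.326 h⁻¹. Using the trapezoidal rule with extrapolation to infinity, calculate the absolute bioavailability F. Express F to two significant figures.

F = 0.67

Trapezoidal AUC_0→5 (rectal suppository):
  [0→2]: (0.0+271.2)/2 × 2 = 271.2
  [2→4]: (271.2+177.2)/2 × 2 = 448.4
  [4→5]: (177.2+132.3)/2 × 1 = 154.75
  Sum = 874.35 ng/mL·h
Tail: C_last/k_e = 132.3/0.326 = 405.828
AUC_0→∞ (rectal suppository) = 874.35 + 405.828 = 1280.178 ng/mL·h
F = (AUC_ev/D_ev)/(AUC_iv/D_iv) = (1280.178/50)/(762/20) = 25.60356/38.1 = 0.6720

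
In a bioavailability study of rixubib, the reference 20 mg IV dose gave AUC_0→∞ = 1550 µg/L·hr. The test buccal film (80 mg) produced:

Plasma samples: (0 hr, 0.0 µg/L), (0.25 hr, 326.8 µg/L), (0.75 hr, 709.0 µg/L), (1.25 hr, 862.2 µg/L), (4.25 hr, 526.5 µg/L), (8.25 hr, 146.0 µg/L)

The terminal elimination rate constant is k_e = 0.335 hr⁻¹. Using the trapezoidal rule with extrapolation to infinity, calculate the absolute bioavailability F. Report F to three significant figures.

F = 0.735

Trapezoidal AUC_0→8.25 (buccal film):
  [0→0.25]: (0.0+326.8)/2 × 0.25 = 40.85
  [0.25→0.75]: (326.8+709.0)/2 × 0.5 = 258.95
  [0.75→1.25]: (709.0+862.2)/2 × 0.5 = 392.8
  [1.25→4.25]: (862.2+526.5)/2 × 3 = 2083.05
  [4.25→8.25]: (526.5+146.0)/2 × 4 = 1345.0
  Sum = 4120.65 µg/L·hr
Tail: C_last/k_e = 146.0/0.335 = 435.821
AUC_0→∞ (buccal film) = 4120.65 + 435.821 = 4556.471 µg/L·hr
F = (AUC_ev/D_ev)/(AUC_iv/D_iv) = (4556.471/80)/(1550/20) = 56.9559/77.5 = 0.7349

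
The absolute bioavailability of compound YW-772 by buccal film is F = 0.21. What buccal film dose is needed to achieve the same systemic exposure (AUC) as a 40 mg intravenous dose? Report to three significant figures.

D_buccal = 190 mg

For equal systemic exposure: F × D_ev = D_iv
D_ev = D_iv / F = 40 / 0.21 = 190.476 mg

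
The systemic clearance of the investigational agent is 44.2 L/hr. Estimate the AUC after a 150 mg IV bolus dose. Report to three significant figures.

AUC_0→∞ = Dose_iv / CL
        = 150 / 44.2 = 3.39367 mg/L·hr

AUC = 3.39 mg/L·hr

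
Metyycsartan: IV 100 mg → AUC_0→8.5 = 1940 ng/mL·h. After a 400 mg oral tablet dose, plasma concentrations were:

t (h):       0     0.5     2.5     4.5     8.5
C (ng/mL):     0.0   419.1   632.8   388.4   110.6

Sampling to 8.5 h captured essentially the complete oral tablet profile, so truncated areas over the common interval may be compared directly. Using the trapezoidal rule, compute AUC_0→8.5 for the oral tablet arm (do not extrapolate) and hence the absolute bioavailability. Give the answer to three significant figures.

Trapezoidal AUC_0→8.5 (oral tablet):
  [0→0.5]: (0.0+419.1)/2 × 0.5 = 104.775
  [0.5→2.5]: (419.1+632.8)/2 × 2 = 1051.9
  [2.5→4.5]: (632.8+388.4)/2 × 2 = 1021.2
  [4.5→8.5]: (388.4+110.6)/2 × 4 = 998.0
  Sum = 3175.875 ng/mL·h
F = (AUC_ev/D_ev)/(AUC_iv/D_iv) = (3175.875/400)/(1940/100) = 7.9396875/19.4 = 0.4093

F = 0.409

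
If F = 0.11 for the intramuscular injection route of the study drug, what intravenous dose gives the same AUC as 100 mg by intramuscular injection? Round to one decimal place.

D_iv = 11.0 mg

Systemic exposure from an extravascular dose = F × D_ev, so the equivalent IV dose is F × D_ev.
D_iv = F × D_ev = 0.11 × 100 = 11 mg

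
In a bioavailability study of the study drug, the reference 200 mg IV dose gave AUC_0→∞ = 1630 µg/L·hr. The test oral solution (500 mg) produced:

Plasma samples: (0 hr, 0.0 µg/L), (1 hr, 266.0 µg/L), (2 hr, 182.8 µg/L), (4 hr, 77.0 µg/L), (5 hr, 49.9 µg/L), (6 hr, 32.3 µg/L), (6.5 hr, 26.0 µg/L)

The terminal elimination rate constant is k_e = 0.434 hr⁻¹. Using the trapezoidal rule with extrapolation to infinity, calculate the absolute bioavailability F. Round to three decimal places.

F = 0.195

Trapezoidal AUC_0→6.5 (oral solution):
  [0→1]: (0.0+266.0)/2 × 1 = 133.0
  [1→2]: (266.0+182.8)/2 × 1 = 224.4
  [2→4]: (182.8+77.0)/2 × 2 = 259.8
  [4→5]: (77.0+49.9)/2 × 1 = 63.45
  [5→6]: (49.9+32.3)/2 × 1 = 41.1
  [6→6.5]: (32.3+26.0)/2 × 0.5 = 14.575
  Sum = 736.325 µg/L·hr
Tail: C_last/k_e = 26.0/0.434 = 59.908
AUC_0→∞ (oral solution) = 736.325 + 59.908 = 796.233 µg/L·hr
F = (AUC_ev/D_ev)/(AUC_iv/D_iv) = (796.233/500)/(1630/200) = 1.592466/8.15 = 0.1954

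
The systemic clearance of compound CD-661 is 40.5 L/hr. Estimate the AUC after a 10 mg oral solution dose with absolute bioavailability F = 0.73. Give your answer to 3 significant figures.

AUC_0→∞ = F × Dose / CL
        = 0.73 × 10 / 40.5 = 0.180247 mg/L·hr

AUC = 0.180 mg/L·hr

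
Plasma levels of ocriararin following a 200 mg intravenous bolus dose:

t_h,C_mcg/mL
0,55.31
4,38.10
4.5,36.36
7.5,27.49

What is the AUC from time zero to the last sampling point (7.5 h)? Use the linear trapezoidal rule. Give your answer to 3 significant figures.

Trapezoidal AUC_0→7.5:
  [0→4]: (55.31+38.10)/2 × 4 = 186.82
  [4→4.5]: (38.10+36.36)/2 × 0.5 = 18.615
  [4.5→7.5]: (36.36+27.49)/2 × 3 = 95.775
  Sum = 301.21 mcg/mL·h

AUC = 301 mcg/mL·h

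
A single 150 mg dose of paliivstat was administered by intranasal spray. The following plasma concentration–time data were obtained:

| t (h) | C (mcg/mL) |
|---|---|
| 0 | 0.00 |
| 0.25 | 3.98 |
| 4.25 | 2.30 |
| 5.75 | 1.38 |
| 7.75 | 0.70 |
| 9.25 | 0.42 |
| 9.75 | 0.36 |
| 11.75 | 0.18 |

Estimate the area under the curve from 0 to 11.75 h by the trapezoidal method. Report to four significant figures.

Trapezoidal AUC_0→11.75:
  [0→0.25]: (0.00+3.98)/2 × 0.25 = 0.4975
  [0.25→4.25]: (3.98+2.30)/2 × 4 = 12.56
  [4.25→5.75]: (2.30+1.38)/2 × 1.5 = 2.76
  [5.75→7.75]: (1.38+0.70)/2 × 2 = 2.08
  [7.75→9.25]: (0.70+0.42)/2 × 1.5 = 0.84
  [9.25→9.75]: (0.42+0.36)/2 × 0.5 = 0.195
  [9.75→11.75]: (0.36+0.18)/2 × 2 = 0.54
  Sum = 19.4725 mcg/mL·h

AUC = 19.47 mcg/mL·h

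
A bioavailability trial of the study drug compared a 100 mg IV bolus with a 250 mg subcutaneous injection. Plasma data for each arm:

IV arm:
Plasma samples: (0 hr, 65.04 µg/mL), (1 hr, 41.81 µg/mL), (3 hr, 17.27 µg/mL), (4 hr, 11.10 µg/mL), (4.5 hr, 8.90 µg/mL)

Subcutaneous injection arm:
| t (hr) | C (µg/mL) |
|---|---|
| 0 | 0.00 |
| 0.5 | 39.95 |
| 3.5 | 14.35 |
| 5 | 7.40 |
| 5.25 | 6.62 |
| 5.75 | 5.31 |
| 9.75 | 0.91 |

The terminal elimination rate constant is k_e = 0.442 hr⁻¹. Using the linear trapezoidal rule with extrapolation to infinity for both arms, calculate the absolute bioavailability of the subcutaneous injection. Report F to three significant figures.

F = 0.335

Trapezoidal AUC_0→4.5 (IV):
  [0→1]: (65.04+41.81)/2 × 1 = 53.425
  [1→3]: (41.81+17.27)/2 × 2 = 59.08
  [3→4]: (17.27+11.10)/2 × 1 = 14.185
  [4→4.5]: (11.10+8.90)/2 × 0.5 = 5.0
  Sum = 131.69 µg/mL·hr
IV tail: 8.90/0.442 = 20.136; AUC_iv,0→∞ = 131.69 + 20.136 = 151.826 µg/mL·hr
Trapezoidal AUC_0→9.75 (subcutaneous injection):
  [0→0.5]: (0.00+39.95)/2 × 0.5 = 9.9875
  [0.5→3.5]: (39.95+14.35)/2 × 3 = 81.45
  [3.5→5]: (14.35+7.40)/2 × 1.5 = 16.3125
  [5→5.25]: (7.40+6.62)/2 × 0.25 = 1.7525
  [5.25→5.75]: (6.62+5.31)/2 × 0.5 = 2.9825
  [5.75→9.75]: (5.31+0.91)/2 × 4 = 12.44
  Sum = 124.925 µg/mL·hr
subcutaneous injection tail: 0.91/0.442 = 2.059; AUC_ev,0→∞ = 124.925 + 2.059 = 126.984 µg/mL·hr
F = (AUC_ev/D_ev)/(AUC_iv/D_iv) = (126.984/250)/(151.826/100) = 0.507936/1.51826 = 0.3346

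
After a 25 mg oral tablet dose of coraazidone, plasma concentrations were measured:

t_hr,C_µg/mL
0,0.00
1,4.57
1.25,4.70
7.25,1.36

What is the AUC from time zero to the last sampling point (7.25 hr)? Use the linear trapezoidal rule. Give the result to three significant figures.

Trapezoidal AUC_0→7.25:
  [0→1]: (0.00+4.57)/2 × 1 = 2.285
  [1→1.25]: (4.57+4.70)/2 × 0.25 = 1.15875
  [1.25→7.25]: (4.70+1.36)/2 × 6 = 18.18
  Sum = 21.62375 µg/mL·hr

AUC = 21.6 µg/mL·hr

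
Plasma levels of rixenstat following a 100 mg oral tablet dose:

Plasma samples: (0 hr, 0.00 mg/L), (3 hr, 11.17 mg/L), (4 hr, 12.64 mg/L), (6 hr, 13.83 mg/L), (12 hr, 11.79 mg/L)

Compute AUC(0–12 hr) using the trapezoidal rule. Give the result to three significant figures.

Trapezoidal AUC_0→12:
  [0→3]: (0.00+11.17)/2 × 3 = 16.755
  [3→4]: (11.17+12.64)/2 × 1 = 11.905
  [4→6]: (12.64+13.83)/2 × 2 = 26.47
  [6→12]: (13.83+11.79)/2 × 6 = 76.86
  Sum = 131.99 mg/L·hr

AUC = 132 mg/L·hr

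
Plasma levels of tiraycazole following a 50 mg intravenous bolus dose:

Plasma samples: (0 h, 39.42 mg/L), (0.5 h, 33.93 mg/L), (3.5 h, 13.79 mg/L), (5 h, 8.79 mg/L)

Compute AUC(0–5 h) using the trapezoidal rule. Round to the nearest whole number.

Trapezoidal AUC_0→5:
  [0→0.5]: (39.42+33.93)/2 × 0.5 = 18.3375
  [0.5→3.5]: (33.93+13.79)/2 × 3 = 71.58
  [3.5→5]: (13.79+8.79)/2 × 1.5 = 16.935
  Sum = 106.8525 mg/L·h

AUC = 107 mg/L·h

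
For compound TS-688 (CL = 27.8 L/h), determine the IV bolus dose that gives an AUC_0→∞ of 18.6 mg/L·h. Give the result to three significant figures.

Dose_iv = CL × AUC_0→∞
     = 27.8 × 18.6 = 517.08 mg

Dose = 517 mg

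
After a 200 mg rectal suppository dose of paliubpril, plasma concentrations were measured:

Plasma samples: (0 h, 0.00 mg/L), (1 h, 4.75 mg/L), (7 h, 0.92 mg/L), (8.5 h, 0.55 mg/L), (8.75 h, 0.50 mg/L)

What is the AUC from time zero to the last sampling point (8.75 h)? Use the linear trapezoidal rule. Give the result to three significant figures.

Trapezoidal AUC_0→8.75:
  [0→1]: (0.00+4.75)/2 × 1 = 2.375
  [1→7]: (4.75+0.92)/2 × 6 = 17.01
  [7→8.5]: (0.92+0.55)/2 × 1.5 = 1.1025
  [8.5→8.75]: (0.55+0.50)/2 × 0.25 = 0.13125
  Sum = 20.61875 mg/L·h

AUC = 20.6 mg/L·h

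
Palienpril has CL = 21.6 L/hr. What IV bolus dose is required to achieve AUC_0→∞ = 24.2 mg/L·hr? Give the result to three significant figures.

Dose_iv = CL × AUC_0→∞
     = 21.6 × 24.2 = 522.72 mg

Dose = 523 mg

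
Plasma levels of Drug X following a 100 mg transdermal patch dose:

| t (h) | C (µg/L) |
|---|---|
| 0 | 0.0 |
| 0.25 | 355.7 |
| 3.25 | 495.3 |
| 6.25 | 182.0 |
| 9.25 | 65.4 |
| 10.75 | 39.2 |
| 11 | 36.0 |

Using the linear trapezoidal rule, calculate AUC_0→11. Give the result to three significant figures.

AUC = 2800 µg/L·h

Trapezoidal AUC_0→11:
  [0→0.25]: (0.0+355.7)/2 × 0.25 = 44.4625
  [0.25→3.25]: (355.7+495.3)/2 × 3 = 1276.5
  [3.25→6.25]: (495.3+182.0)/2 × 3 = 1015.95
  [6.25→9.25]: (182.0+65.4)/2 × 3 = 371.1
  [9.25→10.75]: (65.4+39.2)/2 × 1.5 = 78.45
  [10.75→11]: (39.2+36.0)/2 × 0.25 = 9.4
  Sum = 2795.8625 µg/L·h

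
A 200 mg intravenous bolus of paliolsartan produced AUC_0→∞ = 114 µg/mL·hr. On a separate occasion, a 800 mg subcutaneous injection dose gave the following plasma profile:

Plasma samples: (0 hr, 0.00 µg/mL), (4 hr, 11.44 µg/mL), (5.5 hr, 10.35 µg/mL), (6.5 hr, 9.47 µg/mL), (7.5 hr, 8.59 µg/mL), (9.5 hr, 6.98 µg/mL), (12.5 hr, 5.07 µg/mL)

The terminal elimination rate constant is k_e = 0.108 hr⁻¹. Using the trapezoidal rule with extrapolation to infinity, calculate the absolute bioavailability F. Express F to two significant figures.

F = 0.30

Trapezoidal AUC_0→12.5 (subcutaneous injection):
  [0→4]: (0.00+11.44)/2 × 4 = 22.88
  [4→5.5]: (11.44+10.35)/2 × 1.5 = 16.3425
  [5.5→6.5]: (10.35+9.47)/2 × 1 = 9.91
  [6.5→7.5]: (9.47+8.59)/2 × 1 = 9.03
  [7.5→9.5]: (8.59+6.98)/2 × 2 = 15.57
  [9.5→12.5]: (6.98+5.07)/2 × 3 = 18.075
  Sum = 91.8075 µg/mL·hr
Tail: C_last/k_e = 5.07/0.108 = 46.944
AUC_0→∞ (subcutaneous injection) = 91.8075 + 46.944 = 138.7515 µg/mL·hr
F = (AUC_ev/D_ev)/(AUC_iv/D_iv) = (138.7515/800)/(114/200) = 0.173439/0.57 = 0.3043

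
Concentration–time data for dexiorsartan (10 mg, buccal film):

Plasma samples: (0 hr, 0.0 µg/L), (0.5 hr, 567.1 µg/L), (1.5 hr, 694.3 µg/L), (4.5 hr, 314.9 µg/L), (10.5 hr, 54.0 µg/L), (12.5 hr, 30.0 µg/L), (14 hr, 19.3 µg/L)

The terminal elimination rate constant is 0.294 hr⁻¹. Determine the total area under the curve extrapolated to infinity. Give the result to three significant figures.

Trapezoidal AUC_0→14:
  [0→0.5]: (0.0+567.1)/2 × 0.5 = 141.775
  [0.5→1.5]: (567.1+694.3)/2 × 1 = 630.7
  [1.5→4.5]: (694.3+314.9)/2 × 3 = 1513.8
  [4.5→10.5]: (314.9+54.0)/2 × 6 = 1106.7
  [10.5→12.5]: (54.0+30.0)/2 × 2 = 84.0
  [12.5→14]: (30.0+19.3)/2 × 1.5 = 36.975
  Sum = 3513.95 µg/L·hr
Extrapolated tail: C_last / k_e = 19.3 / 0.294 = 65.646
AUC_0→∞ = 3513.95 + 65.646 = 3579.596 µg/L·hr

AUC = 3580 µg/L·hr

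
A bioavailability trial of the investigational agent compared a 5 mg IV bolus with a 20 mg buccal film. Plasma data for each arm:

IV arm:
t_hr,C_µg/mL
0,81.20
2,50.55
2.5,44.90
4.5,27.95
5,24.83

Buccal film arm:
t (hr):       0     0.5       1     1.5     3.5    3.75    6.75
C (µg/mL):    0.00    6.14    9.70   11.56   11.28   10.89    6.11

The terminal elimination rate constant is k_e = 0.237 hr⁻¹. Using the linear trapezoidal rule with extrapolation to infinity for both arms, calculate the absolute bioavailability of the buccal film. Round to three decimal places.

F = 0.063

Trapezoidal AUC_0→5 (IV):
  [0→2]: (81.20+50.55)/2 × 2 = 131.75
  [2→2.5]: (50.55+44.90)/2 × 0.5 = 23.8625
  [2.5→4.5]: (44.90+27.95)/2 × 2 = 72.85
  [4.5→5]: (27.95+24.83)/2 × 0.5 = 13.195
  Sum = 241.6575 µg/mL·hr
IV tail: 24.83/0.237 = 104.768; AUC_iv,0→∞ = 241.6575 + 104.768 = 346.4255 µg/mL·hr
Trapezoidal AUC_0→6.75 (buccal film):
  [0→0.5]: (0.00+6.14)/2 × 0.5 = 1.535
  [0.5→1]: (6.14+9.70)/2 × 0.5 = 3.96
  [1→1.5]: (9.70+11.56)/2 × 0.5 = 5.315
  [1.5→3.5]: (11.56+11.28)/2 × 2 = 22.84
  [3.5→3.75]: (11.28+10.89)/2 × 0.25 = 2.77125
  [3.75→6.75]: (10.89+6.11)/2 × 3 = 25.5
  Sum = 61.92125 µg/mL·hr
buccal film tail: 6.11/0.237 = 25.781; AUC_ev,0→∞ = 61.92125 + 25.781 = 87.70225 µg/mL·hr
F = (AUC_ev/D_ev)/(AUC_iv/D_iv) = (87.70225/20)/(346.4255/5) = 4.3851125/69.2851 = 0.0633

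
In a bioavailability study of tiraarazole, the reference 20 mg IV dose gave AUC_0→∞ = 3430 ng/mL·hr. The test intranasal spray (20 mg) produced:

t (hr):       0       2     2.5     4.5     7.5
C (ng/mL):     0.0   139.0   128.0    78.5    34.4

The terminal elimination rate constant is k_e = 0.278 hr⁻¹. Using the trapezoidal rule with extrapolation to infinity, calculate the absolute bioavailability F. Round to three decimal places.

Trapezoidal AUC_0→7.5 (intranasal spray):
  [0→2]: (0.0+139.0)/2 × 2 = 139.0
  [2→2.5]: (139.0+128.0)/2 × 0.5 = 66.75
  [2.5→4.5]: (128.0+78.5)/2 × 2 = 206.5
  [4.5→7.5]: (78.5+34.4)/2 × 3 = 169.35
  Sum = 581.6 ng/mL·hr
Tail: C_last/k_e = 34.4/0.278 = 123.741
AUC_0→∞ (intranasal spray) = 581.6 + 123.741 = 705.341 ng/mL·hr
F = (AUC_ev/D_ev)/(AUC_iv/D_iv) = (705.341/20)/(3430/20) = 35.26705/171.5 = 0.2056

F = 0.206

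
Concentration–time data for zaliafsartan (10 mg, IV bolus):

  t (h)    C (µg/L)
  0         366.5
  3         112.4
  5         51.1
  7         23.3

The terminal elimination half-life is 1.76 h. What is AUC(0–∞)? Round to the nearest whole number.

Trapezoidal AUC_0→7:
  [0→3]: (366.5+112.4)/2 × 3 = 718.35
  [3→5]: (112.4+51.1)/2 × 2 = 163.5
  [5→7]: (51.1+23.3)/2 × 2 = 74.4
  Sum = 956.25 µg/L·h
k_e = ln2 / t½ = 0.693147 / 1.76 = 0.3938 h^-1
Extrapolated tail: C_last / k_e = 23.3 / 0.3938 = 59.167
AUC_0→∞ = 956.25 + 59.167 = 1015.417 µg/L·h

AUC = 1015 µg/L·h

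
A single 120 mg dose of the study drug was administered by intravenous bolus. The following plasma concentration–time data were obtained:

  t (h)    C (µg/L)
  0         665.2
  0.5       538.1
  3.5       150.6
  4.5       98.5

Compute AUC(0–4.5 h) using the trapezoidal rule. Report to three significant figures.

Trapezoidal AUC_0→4.5:
  [0→0.5]: (665.2+538.1)/2 × 0.5 = 300.825
  [0.5→3.5]: (538.1+150.6)/2 × 3 = 1033.05
  [3.5→4.5]: (150.6+98.5)/2 × 1 = 124.55
  Sum = 1458.425 µg/L·h

AUC = 1460 µg/L·h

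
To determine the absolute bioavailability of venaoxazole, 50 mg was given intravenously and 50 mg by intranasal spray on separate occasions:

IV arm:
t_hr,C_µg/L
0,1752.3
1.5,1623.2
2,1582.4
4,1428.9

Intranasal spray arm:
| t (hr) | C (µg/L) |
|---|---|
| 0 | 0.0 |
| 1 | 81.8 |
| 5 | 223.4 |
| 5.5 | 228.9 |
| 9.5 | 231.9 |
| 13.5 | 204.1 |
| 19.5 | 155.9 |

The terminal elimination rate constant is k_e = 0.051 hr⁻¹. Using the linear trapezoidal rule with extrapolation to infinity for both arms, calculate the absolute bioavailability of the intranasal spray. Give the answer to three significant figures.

Trapezoidal AUC_0→4 (IV):
  [0→1.5]: (1752.3+1623.2)/2 × 1.5 = 2531.625
  [1.5→2]: (1623.2+1582.4)/2 × 0.5 = 801.4
  [2→4]: (1582.4+1428.9)/2 × 2 = 3011.3
  Sum = 6344.325 µg/L·hr
IV tail: 1428.9/0.051 = 28017.647; AUC_iv,0→∞ = 6344.325 + 28017.647 = 34361.972 µg/L·hr
Trapezoidal AUC_0→19.5 (intranasal spray):
  [0→1]: (0.0+81.8)/2 × 1 = 40.9
  [1→5]: (81.8+223.4)/2 × 4 = 610.4
  [5→5.5]: (223.4+228.9)/2 × 0.5 = 113.075
  [5.5→9.5]: (228.9+231.9)/2 × 4 = 921.6
  [9.5→13.5]: (231.9+204.1)/2 × 4 = 872.0
  [13.5→19.5]: (204.1+155.9)/2 × 6 = 1080.0
  Sum = 3637.975 µg/L·hr
intranasal spray tail: 155.9/0.051 = 3056.863; AUC_ev,0→∞ = 3637.975 + 3056.863 = 6694.838 µg/L·hr
F = (AUC_ev/D_ev)/(AUC_iv/D_iv) = (6694.838/50)/(34361.972/50) = 133.89676/687.23944 = 0.1948

F = 0.195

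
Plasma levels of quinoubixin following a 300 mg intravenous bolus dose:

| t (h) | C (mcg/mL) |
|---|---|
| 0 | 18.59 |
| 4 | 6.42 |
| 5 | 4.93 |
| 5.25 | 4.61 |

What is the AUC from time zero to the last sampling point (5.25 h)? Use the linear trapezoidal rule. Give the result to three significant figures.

Trapezoidal AUC_0→5.25:
  [0→4]: (18.59+6.42)/2 × 4 = 50.02
  [4→5]: (6.42+4.93)/2 × 1 = 5.675
  [5→5.25]: (4.93+4.61)/2 × 0.25 = 1.1925
  Sum = 56.8875 mcg/mL·h

AUC = 56.9 mcg/mL·h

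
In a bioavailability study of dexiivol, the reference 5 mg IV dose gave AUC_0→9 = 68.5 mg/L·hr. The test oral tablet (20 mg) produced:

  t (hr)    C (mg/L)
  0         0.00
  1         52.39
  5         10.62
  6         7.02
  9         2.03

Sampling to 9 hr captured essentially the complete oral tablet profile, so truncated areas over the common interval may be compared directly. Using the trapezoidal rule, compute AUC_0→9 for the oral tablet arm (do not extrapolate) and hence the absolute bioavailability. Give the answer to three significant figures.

F = 0.637

Trapezoidal AUC_0→9 (oral tablet):
  [0→1]: (0.00+52.39)/2 × 1 = 26.195
  [1→5]: (52.39+10.62)/2 × 4 = 126.02
  [5→6]: (10.62+7.02)/2 × 1 = 8.82
  [6→9]: (7.02+2.03)/2 × 3 = 13.575
  Sum = 174.61 mg/L·hr
F = (AUC_ev/D_ev)/(AUC_iv/D_iv) = (174.61/20)/(68.5/5) = 8.7305/13.7 = 0.6373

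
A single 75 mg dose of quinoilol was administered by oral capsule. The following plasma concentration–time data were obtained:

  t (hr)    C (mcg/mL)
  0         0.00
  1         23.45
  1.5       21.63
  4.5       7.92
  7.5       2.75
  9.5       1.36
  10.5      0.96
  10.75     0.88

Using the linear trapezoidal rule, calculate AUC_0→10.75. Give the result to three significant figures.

Trapezoidal AUC_0→10.75:
  [0→1]: (0.00+23.45)/2 × 1 = 11.725
  [1→1.5]: (23.45+21.63)/2 × 0.5 = 11.27
  [1.5→4.5]: (21.63+7.92)/2 × 3 = 44.325
  [4.5→7.5]: (7.92+2.75)/2 × 3 = 16.005
  [7.5→9.5]: (2.75+1.36)/2 × 2 = 4.11
  [9.5→10.5]: (1.36+0.96)/2 × 1 = 1.16
  [10.5→10.75]: (0.96+0.88)/2 × 0.25 = 0.23
  Sum = 88.825 mcg/mL·hr

AUC = 88.8 mcg/mL·hr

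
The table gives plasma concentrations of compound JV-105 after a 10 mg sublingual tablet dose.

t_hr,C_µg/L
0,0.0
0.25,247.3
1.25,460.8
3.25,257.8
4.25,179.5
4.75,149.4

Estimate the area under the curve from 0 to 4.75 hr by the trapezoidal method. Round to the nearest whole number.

Trapezoidal AUC_0→4.75:
  [0→0.25]: (0.0+247.3)/2 × 0.25 = 30.9125
  [0.25→1.25]: (247.3+460.8)/2 × 1 = 354.05
  [1.25→3.25]: (460.8+257.8)/2 × 2 = 718.6
  [3.25→4.25]: (257.8+179.5)/2 × 1 = 218.65
  [4.25→4.75]: (179.5+149.4)/2 × 0.5 = 82.225
  Sum = 1404.4375 µg/L·hr

AUC = 1404 µg/L·hr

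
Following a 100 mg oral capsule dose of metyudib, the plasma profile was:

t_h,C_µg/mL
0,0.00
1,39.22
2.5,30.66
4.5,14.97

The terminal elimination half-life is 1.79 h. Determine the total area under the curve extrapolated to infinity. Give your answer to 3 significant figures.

AUC = 156 µg/mL·h

Trapezoidal AUC_0→4.5:
  [0→1]: (0.00+39.22)/2 × 1 = 19.61
  [1→2.5]: (39.22+30.66)/2 × 1.5 = 52.41
  [2.5→4.5]: (30.66+14.97)/2 × 2 = 45.63
  Sum = 117.65 µg/mL·h
k_e = ln2 / t½ = 0.693147 / 1.79 = 0.3872 h^-1
Extrapolated tail: C_last / k_e = 14.97 / 0.3872 = 38.662
AUC_0→∞ = 117.65 + 38.662 = 156.312 µg/mL·h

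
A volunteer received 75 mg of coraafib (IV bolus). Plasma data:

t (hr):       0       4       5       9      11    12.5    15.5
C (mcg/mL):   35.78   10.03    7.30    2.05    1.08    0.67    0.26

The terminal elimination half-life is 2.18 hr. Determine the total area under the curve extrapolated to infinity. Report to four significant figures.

AUC = 125.6 mcg/mL·hr

Trapezoidal AUC_0→15.5:
  [0→4]: (35.78+10.03)/2 × 4 = 91.62
  [4→5]: (10.03+7.30)/2 × 1 = 8.665
  [5→9]: (7.30+2.05)/2 × 4 = 18.7
  [9→11]: (2.05+1.08)/2 × 2 = 3.13
  [11→12.5]: (1.08+0.67)/2 × 1.5 = 1.3125
  [12.5→15.5]: (0.67+0.26)/2 × 3 = 1.395
  Sum = 124.8225 mcg/mL·hr
k_e = ln2 / t½ = 0.693147 / 2.18 = 0.3180 hr^-1
Extrapolated tail: C_last / k_e = 0.26 / 0.318 = 0.818
AUC_0→∞ = 124.8225 + 0.818 = 125.6405 mcg/mL·hr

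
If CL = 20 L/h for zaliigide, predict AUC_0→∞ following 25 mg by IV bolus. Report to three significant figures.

AUC_0→∞ = Dose_iv / CL
        = 25 / 20 = 1.25 mg/L·h

AUC = 1.25 mg/L·h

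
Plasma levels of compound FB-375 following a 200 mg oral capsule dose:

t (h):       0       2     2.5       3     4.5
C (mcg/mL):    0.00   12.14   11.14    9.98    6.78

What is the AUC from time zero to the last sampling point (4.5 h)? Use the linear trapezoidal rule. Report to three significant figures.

AUC = 35.8 mcg/mL·h

Trapezoidal AUC_0→4.5:
  [0→2]: (0.00+12.14)/2 × 2 = 12.14
  [2→2.5]: (12.14+11.14)/2 × 0.5 = 5.82
  [2.5→3]: (11.14+9.98)/2 × 0.5 = 5.28
  [3→4.5]: (9.98+6.78)/2 × 1.5 = 12.57
  Sum = 35.81 mcg/mL·h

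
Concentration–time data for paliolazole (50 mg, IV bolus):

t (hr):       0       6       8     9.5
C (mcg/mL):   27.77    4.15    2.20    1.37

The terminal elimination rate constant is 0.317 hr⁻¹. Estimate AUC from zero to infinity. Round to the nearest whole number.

Trapezoidal AUC_0→9.5:
  [0→6]: (27.77+4.15)/2 × 6 = 95.76
  [6→8]: (4.15+2.20)/2 × 2 = 6.35
  [8→9.5]: (2.20+1.37)/2 × 1.5 = 2.6775
  Sum = 104.7875 mcg/mL·hr
Extrapolated tail: C_last / k_e = 1.37 / 0.317 = 4.322
AUC_0→∞ = 104.7875 + 4.322 = 109.1095 mcg/mL·hr

AUC = 109 mcg/mL·hr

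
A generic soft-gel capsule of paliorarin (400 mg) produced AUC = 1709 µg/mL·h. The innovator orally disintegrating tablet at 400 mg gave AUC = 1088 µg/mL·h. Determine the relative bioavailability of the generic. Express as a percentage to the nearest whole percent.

F_rel = (AUC_test/D_test) / (AUC_ref/D_ref)
      = (1709/400) / (1088/400)
      = 4.2725 / 2.72 = 1.5708 = 157.08%

F_rel = 157%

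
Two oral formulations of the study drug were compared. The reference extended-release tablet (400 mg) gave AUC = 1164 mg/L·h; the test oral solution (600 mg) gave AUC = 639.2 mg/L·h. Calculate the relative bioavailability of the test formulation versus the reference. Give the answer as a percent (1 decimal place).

F_rel = 36.6%

F_rel = (AUC_test/D_test) / (AUC_ref/D_ref)
      = (639.2/600) / (1164/400)
      = 1.06533 / 2.91 = 0.3661 = 36.61%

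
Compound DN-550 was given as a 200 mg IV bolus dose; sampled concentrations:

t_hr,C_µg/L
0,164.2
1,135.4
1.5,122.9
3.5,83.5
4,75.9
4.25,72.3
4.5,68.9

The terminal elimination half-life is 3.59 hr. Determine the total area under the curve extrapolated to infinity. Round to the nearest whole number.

AUC = 854 µg/L·hr

Trapezoidal AUC_0→4.5:
  [0→1]: (164.2+135.4)/2 × 1 = 149.8
  [1→1.5]: (135.4+122.9)/2 × 0.5 = 64.575
  [1.5→3.5]: (122.9+83.5)/2 × 2 = 206.4
  [3.5→4]: (83.5+75.9)/2 × 0.5 = 39.85
  [4→4.25]: (75.9+72.3)/2 × 0.25 = 18.525
  [4.25→4.5]: (72.3+68.9)/2 × 0.25 = 17.65
  Sum = 496.8 µg/L·hr
k_e = ln2 / t½ = 0.693147 / 3.59 = 0.1931 hr^-1
Extrapolated tail: C_last / k_e = 68.9 / 0.1931 = 356.810
AUC_0→∞ = 496.8 + 356.810 = 853.61 µg/L·hr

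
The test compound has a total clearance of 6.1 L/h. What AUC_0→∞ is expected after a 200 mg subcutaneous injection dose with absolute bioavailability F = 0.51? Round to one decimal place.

AUC = 16.7 mg/L·h

AUC_0→∞ = F × Dose / CL
        = 0.51 × 200 / 6.1 = 16.7213 mg/L·h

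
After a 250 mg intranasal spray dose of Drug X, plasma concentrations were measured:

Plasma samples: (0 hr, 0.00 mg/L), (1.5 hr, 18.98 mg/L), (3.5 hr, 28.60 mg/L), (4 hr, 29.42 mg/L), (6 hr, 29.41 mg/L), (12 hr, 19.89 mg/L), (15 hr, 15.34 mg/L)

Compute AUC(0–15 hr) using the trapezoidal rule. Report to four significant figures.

Trapezoidal AUC_0→15:
  [0→1.5]: (0.00+18.98)/2 × 1.5 = 14.235
  [1.5→3.5]: (18.98+28.60)/2 × 2 = 47.58
  [3.5→4]: (28.60+29.42)/2 × 0.5 = 14.505
  [4→6]: (29.42+29.41)/2 × 2 = 58.83
  [6→12]: (29.41+19.89)/2 × 6 = 147.9
  [12→15]: (19.89+15.34)/2 × 3 = 52.845
  Sum = 335.895 mg/L·hr

AUC = 335.9 mg/L·hr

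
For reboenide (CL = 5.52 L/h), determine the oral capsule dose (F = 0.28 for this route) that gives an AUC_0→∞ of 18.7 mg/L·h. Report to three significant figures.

Dose = CL × AUC_0→∞ / F
     = 5.52 × 18.7 / 0.28 = 368.657 mg

Dose = 369 mg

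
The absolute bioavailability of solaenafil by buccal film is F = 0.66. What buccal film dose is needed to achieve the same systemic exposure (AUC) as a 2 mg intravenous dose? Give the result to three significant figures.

D_buccal = 3.03 mg

For equal systemic exposure: F × D_ev = D_iv
D_ev = D_iv / F = 2 / 0.66 = 3.0303 mg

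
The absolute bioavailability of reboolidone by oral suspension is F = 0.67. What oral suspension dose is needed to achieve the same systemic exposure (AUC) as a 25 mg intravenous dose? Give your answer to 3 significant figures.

For equal systemic exposure: F × D_ev = D_iv
D_ev = D_iv / F = 25 / 0.67 = 37.3134 mg

D_oral = 37.3 mg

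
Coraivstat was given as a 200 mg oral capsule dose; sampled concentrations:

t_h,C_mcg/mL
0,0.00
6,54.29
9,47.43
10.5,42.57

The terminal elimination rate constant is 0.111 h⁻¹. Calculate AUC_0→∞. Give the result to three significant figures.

Trapezoidal AUC_0→10.5:
  [0→6]: (0.00+54.29)/2 × 6 = 162.87
  [6→9]: (54.29+47.43)/2 × 3 = 152.58
  [9→10.5]: (47.43+42.57)/2 × 1.5 = 67.5
  Sum = 382.95 mcg/mL·h
Extrapolated tail: C_last / k_e = 42.57 / 0.111 = 383.514
AUC_0→∞ = 382.95 + 383.514 = 766.464 mcg/mL·h

AUC = 766 mcg/mL·h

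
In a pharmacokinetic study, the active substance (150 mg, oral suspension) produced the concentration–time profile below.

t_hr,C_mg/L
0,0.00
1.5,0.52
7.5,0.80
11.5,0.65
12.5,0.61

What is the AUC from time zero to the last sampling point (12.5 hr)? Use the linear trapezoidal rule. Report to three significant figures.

AUC = 7.88 mg/L·hr

Trapezoidal AUC_0→12.5:
  [0→1.5]: (0.00+0.52)/2 × 1.5 = 0.39
  [1.5→7.5]: (0.52+0.80)/2 × 6 = 3.96
  [7.5→11.5]: (0.80+0.65)/2 × 4 = 2.9
  [11.5→12.5]: (0.65+0.61)/2 × 1 = 0.63
  Sum = 7.88 mg/L·hr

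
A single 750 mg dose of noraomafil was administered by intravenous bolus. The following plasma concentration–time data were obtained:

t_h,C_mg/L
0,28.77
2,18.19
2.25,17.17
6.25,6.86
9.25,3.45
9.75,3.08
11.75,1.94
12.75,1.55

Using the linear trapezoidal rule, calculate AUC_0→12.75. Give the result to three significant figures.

Trapezoidal AUC_0→12.75:
  [0→2]: (28.77+18.19)/2 × 2 = 46.96
  [2→2.25]: (18.19+17.17)/2 × 0.25 = 4.42
  [2.25→6.25]: (17.17+6.86)/2 × 4 = 48.06
  [6.25→9.25]: (6.86+3.45)/2 × 3 = 15.465
  [9.25→9.75]: (3.45+3.08)/2 × 0.5 = 1.6325
  [9.75→11.75]: (3.08+1.94)/2 × 2 = 5.02
  [11.75→12.75]: (1.94+1.55)/2 × 1 = 1.745
  Sum = 123.3025 mg/L·h

AUC = 123 mg/L·h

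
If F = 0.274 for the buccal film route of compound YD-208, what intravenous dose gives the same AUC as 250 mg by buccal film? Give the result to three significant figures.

Systemic exposure from an extravascular dose = F × D_ev, so the equivalent IV dose is F × D_ev.
D_iv = F × D_ev = 0.274 × 250 = 68.5 mg

D_iv = 68.5 mg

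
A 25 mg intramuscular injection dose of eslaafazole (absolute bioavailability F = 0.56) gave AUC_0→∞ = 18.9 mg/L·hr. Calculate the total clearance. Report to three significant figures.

CL = 0.741 L/hr

CL = F × Dose / AUC_0→∞
   = 0.56 × 25 / 18.9 = 0.740741 L/hr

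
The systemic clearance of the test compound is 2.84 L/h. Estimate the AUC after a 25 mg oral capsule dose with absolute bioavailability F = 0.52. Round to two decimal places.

AUC_0→∞ = F × Dose / CL
        = 0.52 × 25 / 2.84 = 4.57746 mg/L·h

AUC = 4.58 mg/L·h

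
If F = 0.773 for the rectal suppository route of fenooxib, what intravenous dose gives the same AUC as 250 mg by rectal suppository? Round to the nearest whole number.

D_iv = 193 mg

Systemic exposure from an extravascular dose = F × D_ev, so the equivalent IV dose is F × D_ev.
D_iv = F × D_ev = 0.773 × 250 = 193.25 mg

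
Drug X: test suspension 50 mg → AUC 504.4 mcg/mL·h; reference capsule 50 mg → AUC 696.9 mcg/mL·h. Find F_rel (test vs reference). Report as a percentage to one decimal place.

F_rel = 72.4%

F_rel = (AUC_test/D_test) / (AUC_ref/D_ref)
      = (504.4/50) / (696.9/50)
      = 10.088 / 13.938 = 0.7238 = 72.38%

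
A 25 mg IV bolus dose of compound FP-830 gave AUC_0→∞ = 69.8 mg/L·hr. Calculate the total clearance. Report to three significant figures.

CL = Dose_iv / AUC_0→∞
   = 25 / 69.8 = 0.358166 L/hr

CL = 0.358 L/hr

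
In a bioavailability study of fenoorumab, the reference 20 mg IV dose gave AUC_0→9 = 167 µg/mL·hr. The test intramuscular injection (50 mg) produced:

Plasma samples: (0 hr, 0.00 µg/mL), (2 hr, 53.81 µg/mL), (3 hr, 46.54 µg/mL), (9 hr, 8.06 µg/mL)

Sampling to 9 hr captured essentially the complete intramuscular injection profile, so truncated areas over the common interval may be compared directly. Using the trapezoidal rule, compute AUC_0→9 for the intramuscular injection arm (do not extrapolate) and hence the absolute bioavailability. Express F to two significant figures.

F = 0.64

Trapezoidal AUC_0→9 (intramuscular injection):
  [0→2]: (0.00+53.81)/2 × 2 = 53.81
  [2→3]: (53.81+46.54)/2 × 1 = 50.175
  [3→9]: (46.54+8.06)/2 × 6 = 163.8
  Sum = 267.785 µg/mL·hr
F = (AUC_ev/D_ev)/(AUC_iv/D_iv) = (267.785/50)/(167/20) = 5.3557/8.35 = 0.6414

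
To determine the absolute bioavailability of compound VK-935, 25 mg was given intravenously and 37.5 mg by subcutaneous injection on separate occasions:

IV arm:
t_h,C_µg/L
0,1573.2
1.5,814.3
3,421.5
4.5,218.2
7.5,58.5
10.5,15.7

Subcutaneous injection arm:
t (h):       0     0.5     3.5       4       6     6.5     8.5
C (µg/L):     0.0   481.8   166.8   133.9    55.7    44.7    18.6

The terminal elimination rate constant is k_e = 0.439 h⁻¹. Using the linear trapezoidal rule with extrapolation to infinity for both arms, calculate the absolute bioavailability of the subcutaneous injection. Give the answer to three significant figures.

F = 0.264

Trapezoidal AUC_0→10.5 (IV):
  [0→1.5]: (1573.2+814.3)/2 × 1.5 = 1790.625
  [1.5→3]: (814.3+421.5)/2 × 1.5 = 926.85
  [3→4.5]: (421.5+218.2)/2 × 1.5 = 479.775
  [4.5→7.5]: (218.2+58.5)/2 × 3 = 415.05
  [7.5→10.5]: (58.5+15.7)/2 × 3 = 111.3
  Sum = 3723.6 µg/L·h
IV tail: 15.7/0.439 = 35.763; AUC_iv,0→∞ = 3723.6 + 35.763 = 3759.363 µg/L·h
Trapezoidal AUC_0→8.5 (subcutaneous injection):
  [0→0.5]: (0.0+481.8)/2 × 0.5 = 120.45
  [0.5→3.5]: (481.8+166.8)/2 × 3 = 972.9
  [3.5→4]: (166.8+133.9)/2 × 0.5 = 75.175
  [4→6]: (133.9+55.7)/2 × 2 = 189.6
  [6→6.5]: (55.7+44.7)/2 × 0.5 = 25.1
  [6.5→8.5]: (44.7+18.6)/2 × 2 = 63.3
  Sum = 1446.525 µg/L·h
subcutaneous injection tail: 18.6/0.439 = 42.369; AUC_ev,0→∞ = 1446.525 + 42.369 = 1488.894 µg/L·h
F = (AUC_ev/D_ev)/(AUC_iv/D_iv) = (1488.894/37.5)/(3759.363/25) = 39.70384/150.37452 = 0.2640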